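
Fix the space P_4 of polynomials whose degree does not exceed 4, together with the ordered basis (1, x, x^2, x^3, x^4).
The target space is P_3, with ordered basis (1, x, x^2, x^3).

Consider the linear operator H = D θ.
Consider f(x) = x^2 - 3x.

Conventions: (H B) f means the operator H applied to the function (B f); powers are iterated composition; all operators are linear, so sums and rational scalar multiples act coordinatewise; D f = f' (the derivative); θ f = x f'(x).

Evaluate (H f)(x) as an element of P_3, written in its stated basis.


g(x) = 4x - 3

θ f = 2x^2 - 3x
D θ f = 4x - 3


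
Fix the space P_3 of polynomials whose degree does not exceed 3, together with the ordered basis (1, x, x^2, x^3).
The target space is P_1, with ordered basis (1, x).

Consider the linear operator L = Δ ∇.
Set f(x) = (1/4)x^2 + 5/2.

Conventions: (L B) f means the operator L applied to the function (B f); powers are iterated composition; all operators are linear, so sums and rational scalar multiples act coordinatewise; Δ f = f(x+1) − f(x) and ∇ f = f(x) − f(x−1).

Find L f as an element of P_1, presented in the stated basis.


the result is g(x) = 1/2

∇ f = (1/2)x - 1/4
Δ ∇ f = 1/2


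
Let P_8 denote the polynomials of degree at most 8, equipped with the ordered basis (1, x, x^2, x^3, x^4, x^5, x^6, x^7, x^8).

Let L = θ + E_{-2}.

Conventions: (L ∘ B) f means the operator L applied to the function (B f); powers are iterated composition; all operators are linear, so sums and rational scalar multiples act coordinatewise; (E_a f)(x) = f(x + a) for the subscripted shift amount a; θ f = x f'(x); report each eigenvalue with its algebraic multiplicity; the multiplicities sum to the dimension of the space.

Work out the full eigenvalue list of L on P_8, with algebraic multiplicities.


λ = 1 (multiplicity 1), λ = 2 (multiplicity 1), λ = 3 (multiplicity 1), λ = 4 (multiplicity 1), λ = 5 (multiplicity 1), λ = 6 (multiplicity 1), λ = 7 (multiplicity 1), λ = 8 (multiplicity 1), λ = 9 (multiplicity 1)

image of 1: 1
image of x: 2x - 2
image of x^2: 3x^2 - 4x + 4
image of x^3: 4x^3 - 6x^2 + 12x - 8
image of x^4: 5x^4 - 8x^3 + 24x^2 - 32x + 16
image of x^5: 6x^5 - 10x^4 + 40x^3 - 80x^2 + 80x - 32
image of x^6: 7x^6 - 12x^5 + 60x^4 - 160x^3 + 240x^2 - 192x + 64
image of x^7: 8x^7 - 14x^6 + 84x^5 - 280x^4 + 560x^3 - 672x^2 + 448x - 128
image of x^8: 9x^8 - 16x^7 + 112x^6 - 448x^5 + 1120x^4 - 1792x^3 + 1792x^2 - 1024x + 256
the matrix is upper triangular; its diagonal is (1, 2, 3, 4, 5, 6, 7, 8, 9)
for a triangular matrix the eigenvalues are the diagonal entries, with algebraic multiplicity their repetition count


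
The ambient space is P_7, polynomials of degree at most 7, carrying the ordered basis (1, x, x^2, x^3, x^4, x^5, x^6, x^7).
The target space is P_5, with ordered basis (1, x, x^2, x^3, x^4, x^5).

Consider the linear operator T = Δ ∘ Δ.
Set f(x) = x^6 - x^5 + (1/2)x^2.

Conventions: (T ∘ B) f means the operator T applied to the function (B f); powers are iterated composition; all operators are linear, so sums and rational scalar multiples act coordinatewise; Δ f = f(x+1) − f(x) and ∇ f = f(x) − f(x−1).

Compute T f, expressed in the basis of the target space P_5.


Δ f = 6x^5 + 10x^4 + 10x^3 + 5x^2 + 2x + 1/2
Δ Δ f = 30x^4 + 100x^3 + 150x^2 + 110x + 33

the image equals g(x) = 30x^4 + 100x^3 + 150x^2 + 110x + 33


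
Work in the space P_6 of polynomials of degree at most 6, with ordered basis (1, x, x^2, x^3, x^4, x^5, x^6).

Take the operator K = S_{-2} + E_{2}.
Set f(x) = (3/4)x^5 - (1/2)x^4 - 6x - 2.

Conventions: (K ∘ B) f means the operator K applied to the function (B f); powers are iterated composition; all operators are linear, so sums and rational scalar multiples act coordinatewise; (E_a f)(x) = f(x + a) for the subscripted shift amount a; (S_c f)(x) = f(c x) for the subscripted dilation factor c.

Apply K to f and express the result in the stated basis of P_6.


S_{-2} f = -24x^5 - 8x^4 + 12x - 2
E_{2} f = (3/4)x^5 + 7x^4 + 26x^3 + 48x^2 + 38x + 2
(S_{-2} + E_{2}) f = -(93/4)x^5 - x^4 + 26x^3 + 48x^2 + 50x

g(x) = -(93/4)x^5 - x^4 + 26x^3 + 48x^2 + 50x


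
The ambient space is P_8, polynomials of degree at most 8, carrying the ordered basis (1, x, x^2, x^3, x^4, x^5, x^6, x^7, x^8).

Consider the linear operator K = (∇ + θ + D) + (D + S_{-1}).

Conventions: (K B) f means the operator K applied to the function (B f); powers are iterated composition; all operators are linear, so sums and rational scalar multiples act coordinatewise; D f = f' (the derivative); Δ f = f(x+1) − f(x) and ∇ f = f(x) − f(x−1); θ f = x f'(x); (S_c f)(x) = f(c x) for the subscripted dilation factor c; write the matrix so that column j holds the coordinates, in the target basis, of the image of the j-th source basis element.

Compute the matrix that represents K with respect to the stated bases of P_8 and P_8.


the matrix is [[1, 3, -1, 1, -1, 1, -1, 1, -1]; [0, 0, 6, -3, 4, -5, 6, -7, 8]; [0, 0, 3, 9, -6, 10, -15, 21, -28]; [0, 0, 0, 2, 12, -10, 20, -35, 56]; [0, 0, 0, 0, 5, 15, -15, 35, -70]; [0, 0, 0, 0, 0, 4, 18, -21, 56]; [0, 0, 0, 0, 0, 0, 7, 21, -28]; [0, 0, 0, 0, 0, 0, 0, 6, 24]; [0, 0, 0, 0, 0, 0, 0, 0, 9]] (rows listed top to bottom)

image of 1: 1
image of x: 3
image of x^2: 3x^2 + 6x - 1
image of x^3: 2x^3 + 9x^2 - 3x + 1
image of x^4: 5x^4 + 12x^3 - 6x^2 + 4x - 1
image of x^5: 4x^5 + 15x^4 - 10x^3 + 10x^2 - 5x + 1
image of x^6: 7x^6 + 18x^5 - 15x^4 + 20x^3 - 15x^2 + 6x - 1
image of x^7: 6x^7 + 21x^6 - 21x^5 + 35x^4 - 35x^3 + 21x^2 - 7x + 1
image of x^8: 9x^8 + 24x^7 - 28x^6 + 56x^5 - 70x^4 + 56x^3 - 28x^2 + 8x - 1
each image's coordinates form column j of the matrix


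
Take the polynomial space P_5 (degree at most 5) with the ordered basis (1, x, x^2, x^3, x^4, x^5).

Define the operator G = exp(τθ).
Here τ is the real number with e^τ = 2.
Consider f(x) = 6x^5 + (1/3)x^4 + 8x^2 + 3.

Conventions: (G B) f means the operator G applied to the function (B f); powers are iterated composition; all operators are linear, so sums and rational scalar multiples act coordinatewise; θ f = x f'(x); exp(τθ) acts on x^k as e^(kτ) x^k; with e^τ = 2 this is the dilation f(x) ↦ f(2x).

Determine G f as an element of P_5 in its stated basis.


g(x) = 192x^5 + (16/3)x^4 + 32x^2 + 3

exp(τθ) x^k = e^(kτ) x^k; with e^τ = 2 this sends x^k to 2^k x^k
x^2 ↦ 4 x^2
x^4 ↦ 16 x^4
x^5 ↦ 32 x^5
applying this coordinatewise to f: exp(τθ) f = 192x^5 + (16/3)x^4 + 32x^2 + 3


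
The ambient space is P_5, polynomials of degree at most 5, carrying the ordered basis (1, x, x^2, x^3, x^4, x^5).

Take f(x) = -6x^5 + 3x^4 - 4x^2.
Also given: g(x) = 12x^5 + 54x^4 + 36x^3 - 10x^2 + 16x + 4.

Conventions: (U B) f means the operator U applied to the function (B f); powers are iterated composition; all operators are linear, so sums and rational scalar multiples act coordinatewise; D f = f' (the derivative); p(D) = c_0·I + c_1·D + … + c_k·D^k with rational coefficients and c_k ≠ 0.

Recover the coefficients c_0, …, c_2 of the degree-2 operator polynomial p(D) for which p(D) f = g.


D^0 f = -6x^5 + 3x^4 - 4x^2
D^1 f = -30x^4 + 12x^3 - 8x
D^2 f = -120x^3 + 36x^2 - 8
matching coefficients of g against c_0 f + c_1 Df + … from the top degree down determines the c_i
solution: c_0 = -2, c_1 = -2, c_2 = -1/2

c_0 = -2, c_1 = -2, c_2 = -1/2


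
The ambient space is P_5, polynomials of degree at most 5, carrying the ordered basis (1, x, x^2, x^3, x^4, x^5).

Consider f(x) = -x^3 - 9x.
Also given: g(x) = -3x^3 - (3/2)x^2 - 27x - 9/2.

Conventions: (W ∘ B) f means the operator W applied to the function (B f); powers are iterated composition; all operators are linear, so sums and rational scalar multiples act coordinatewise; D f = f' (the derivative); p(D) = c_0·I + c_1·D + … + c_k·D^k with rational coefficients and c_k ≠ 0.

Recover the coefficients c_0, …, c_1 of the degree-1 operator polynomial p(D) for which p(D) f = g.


D^0 f = -x^3 - 9x
D^1 f = -3x^2 - 9
matching coefficients of g against c_0 f + c_1 Df + … from the top degree down determines the c_i
solution: c_0 = 3, c_1 = 1/2

c_0 = 3, c_1 = 1/2


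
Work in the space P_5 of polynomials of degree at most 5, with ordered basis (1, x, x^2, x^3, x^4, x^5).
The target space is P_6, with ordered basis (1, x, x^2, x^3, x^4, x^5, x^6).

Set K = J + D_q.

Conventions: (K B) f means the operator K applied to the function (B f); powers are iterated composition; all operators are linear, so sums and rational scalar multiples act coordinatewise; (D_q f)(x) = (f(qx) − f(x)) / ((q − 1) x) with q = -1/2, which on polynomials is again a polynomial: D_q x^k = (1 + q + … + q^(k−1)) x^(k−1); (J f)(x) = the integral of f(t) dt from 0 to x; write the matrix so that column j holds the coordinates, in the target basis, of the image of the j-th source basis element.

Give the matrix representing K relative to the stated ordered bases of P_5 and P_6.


the matrix is [[0, 1, 0, 0, 0, 0]; [1, 0, 1/2, 0, 0, 0]; [0, 1/2, 0, 3/4, 0, 0]; [0, 0, 1/3, 0, 5/8, 0]; [0, 0, 0, 1/4, 0, 11/16]; [0, 0, 0, 0, 1/5, 0]; [0, 0, 0, 0, 0, 1/6]] (rows listed top to bottom)

image of 1: x
image of x: (1/2)x^2 + 1
image of x^2: (1/3)x^3 + (1/2)x
image of x^3: (1/4)x^4 + (3/4)x^2
image of x^4: (1/5)x^5 + (5/8)x^3
image of x^5: (1/6)x^6 + (11/16)x^4
each image's coordinates form column j of the matrix


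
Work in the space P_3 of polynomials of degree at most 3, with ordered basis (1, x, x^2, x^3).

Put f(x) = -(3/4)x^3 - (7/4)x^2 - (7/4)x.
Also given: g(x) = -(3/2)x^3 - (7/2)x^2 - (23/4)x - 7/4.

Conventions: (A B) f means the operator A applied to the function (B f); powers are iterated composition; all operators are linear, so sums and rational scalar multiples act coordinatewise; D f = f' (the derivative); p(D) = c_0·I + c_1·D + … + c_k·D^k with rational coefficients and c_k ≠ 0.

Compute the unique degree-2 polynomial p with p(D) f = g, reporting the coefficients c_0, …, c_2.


p(D) = 2·I + (1/2)·D^2, i.e. c_0 = 2, c_1 = 0, c_2 = 1/2

D^0 f = -(3/4)x^3 - (7/4)x^2 - (7/4)x
D^1 f = -(9/4)x^2 - (7/2)x - 7/4
D^2 f = -(9/2)x - 7/2
matching coefficients of g against c_0 f + c_1 Df + … from the top degree down determines the c_i
solution: c_0 = 2, c_1 = 0, c_2 = 1/2


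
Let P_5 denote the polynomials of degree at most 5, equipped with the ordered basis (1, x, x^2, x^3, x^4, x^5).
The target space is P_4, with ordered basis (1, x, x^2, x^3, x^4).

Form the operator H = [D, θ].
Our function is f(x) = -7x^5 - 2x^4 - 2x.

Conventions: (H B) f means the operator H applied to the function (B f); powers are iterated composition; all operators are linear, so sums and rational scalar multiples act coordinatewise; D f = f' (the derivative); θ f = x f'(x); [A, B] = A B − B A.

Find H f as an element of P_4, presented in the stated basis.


the result is g(x) = -35x^4 - 8x^3 - 2

θ f = -35x^5 - 8x^4 - 2x
D θ f = -175x^4 - 32x^3 - 2
D f = -35x^4 - 8x^3 - 2
θ D f = -140x^4 - 24x^3
[D, θ] f = -35x^4 - 8x^3 - 2


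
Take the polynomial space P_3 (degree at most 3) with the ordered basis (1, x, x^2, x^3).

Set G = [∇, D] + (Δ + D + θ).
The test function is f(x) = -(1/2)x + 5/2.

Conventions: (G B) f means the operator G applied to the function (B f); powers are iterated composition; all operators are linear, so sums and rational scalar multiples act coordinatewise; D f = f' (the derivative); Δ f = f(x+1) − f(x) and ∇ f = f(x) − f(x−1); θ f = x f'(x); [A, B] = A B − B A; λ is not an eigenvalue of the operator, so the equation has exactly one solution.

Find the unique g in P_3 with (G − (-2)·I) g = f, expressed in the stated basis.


write g with unknown coordinates in the stated basis and equate coefficients in (G − (-2)·I) g = f
solving from the highest basis element down gives g = -(1/6)x + 17/12
check: G g = -(1/6)x - 1/3
so G g − (-2)·g = -(1/2)x + 5/2 = f ✓

the image equals g(x) = -(1/6)x + 17/12


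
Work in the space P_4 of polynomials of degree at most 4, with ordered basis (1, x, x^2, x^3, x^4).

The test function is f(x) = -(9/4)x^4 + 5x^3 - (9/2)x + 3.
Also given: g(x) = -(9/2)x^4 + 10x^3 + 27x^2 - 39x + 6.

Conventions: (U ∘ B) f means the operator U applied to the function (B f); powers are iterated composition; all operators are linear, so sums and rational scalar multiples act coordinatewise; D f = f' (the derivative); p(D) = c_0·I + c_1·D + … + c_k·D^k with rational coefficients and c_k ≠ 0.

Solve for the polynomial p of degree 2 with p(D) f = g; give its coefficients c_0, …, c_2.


p(D) = 2·I − D^2, i.e. c_0 = 2, c_1 = 0, c_2 = -1

D^0 f = -(9/4)x^4 + 5x^3 - (9/2)x + 3
D^1 f = -9x^3 + 15x^2 - 9/2
D^2 f = -27x^2 + 30x
matching coefficients of g against c_0 f + c_1 Df + … from the top degree down determines the c_i
solution: c_0 = 2, c_1 = 0, c_2 = -1


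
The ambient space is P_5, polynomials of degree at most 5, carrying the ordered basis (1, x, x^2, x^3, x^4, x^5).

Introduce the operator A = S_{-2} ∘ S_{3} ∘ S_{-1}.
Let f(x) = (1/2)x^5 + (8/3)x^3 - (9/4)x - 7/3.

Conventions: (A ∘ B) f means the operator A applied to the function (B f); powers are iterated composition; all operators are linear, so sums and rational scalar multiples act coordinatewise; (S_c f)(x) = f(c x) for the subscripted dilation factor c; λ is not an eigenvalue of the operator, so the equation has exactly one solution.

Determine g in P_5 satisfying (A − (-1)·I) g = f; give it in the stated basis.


write g with unknown coordinates in the stated basis and equate coefficients in (A − (-1)·I) g = f
solving from the highest basis element down gives g = (1/15554)x^5 + (8/651)x^3 - (9/28)x - 7/6
check: A g = (3888/7777)x^5 + (576/217)x^3 - (27/14)x - 7/6
so A g − (-1)·g = (1/2)x^5 + (8/3)x^3 - (9/4)x - 7/3 = f ✓

the image equals g(x) = (1/15554)x^5 + (8/651)x^3 - (9/28)x - 7/6


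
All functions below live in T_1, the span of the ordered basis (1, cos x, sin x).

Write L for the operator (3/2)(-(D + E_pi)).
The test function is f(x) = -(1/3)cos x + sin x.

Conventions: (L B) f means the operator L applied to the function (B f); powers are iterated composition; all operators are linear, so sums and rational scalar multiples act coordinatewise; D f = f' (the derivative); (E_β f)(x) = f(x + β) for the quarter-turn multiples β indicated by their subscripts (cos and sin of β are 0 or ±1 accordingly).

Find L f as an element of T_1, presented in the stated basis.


the result is g(x) = -2cos x + sin x

D f = cos x + (1/3)sin x
E_pi f = (1/3)cos x - sin x
(D + E_pi) f = (4/3)cos x - (2/3)sin x
(-(D + E_pi)) f = -(4/3)cos x + (2/3)sin x
((3/2)(-(D + E_pi))) f = -2cos x + sin x


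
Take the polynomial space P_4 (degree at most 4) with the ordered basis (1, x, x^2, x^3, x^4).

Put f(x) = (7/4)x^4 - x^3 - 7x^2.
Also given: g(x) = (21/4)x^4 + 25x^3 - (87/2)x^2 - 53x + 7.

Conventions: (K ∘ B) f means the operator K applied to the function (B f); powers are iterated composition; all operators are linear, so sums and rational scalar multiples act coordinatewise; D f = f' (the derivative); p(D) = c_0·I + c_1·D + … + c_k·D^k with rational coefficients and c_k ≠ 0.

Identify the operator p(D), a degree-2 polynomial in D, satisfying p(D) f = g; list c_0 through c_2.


p(D) = 3·I + 4·D − (1/2)·D^2, i.e. c_0 = 3, c_1 = 4, c_2 = -1/2

D^0 f = (7/4)x^4 - x^3 - 7x^2
D^1 f = 7x^3 - 3x^2 - 14x
D^2 f = 21x^2 - 6x - 14
matching coefficients of g against c_0 f + c_1 Df + … from the top degree down determines the c_i
solution: c_0 = 3, c_1 = 4, c_2 = -1/2


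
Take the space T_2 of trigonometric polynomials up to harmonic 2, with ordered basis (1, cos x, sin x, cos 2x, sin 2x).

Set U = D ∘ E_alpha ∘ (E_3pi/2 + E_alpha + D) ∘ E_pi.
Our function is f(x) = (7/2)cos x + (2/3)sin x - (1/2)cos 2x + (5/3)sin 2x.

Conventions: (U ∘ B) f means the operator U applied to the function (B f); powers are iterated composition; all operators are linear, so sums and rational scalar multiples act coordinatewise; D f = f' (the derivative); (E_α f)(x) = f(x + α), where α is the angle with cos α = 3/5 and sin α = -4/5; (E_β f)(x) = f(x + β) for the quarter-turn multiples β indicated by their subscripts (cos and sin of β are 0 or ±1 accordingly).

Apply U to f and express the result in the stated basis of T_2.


the result is g(x) = -(238/75)cos x - (81/50)sin x + (10238/1875)cos 2x - (3316/1875)sin 2x

E_pi f = -(7/2)cos x - (2/3)sin x - (1/2)cos 2x + (5/3)sin 2x
E_3pi/2 E_pi f = (2/3)cos x - (7/2)sin x + (1/2)cos 2x - (5/3)sin 2x
E_alpha E_pi f = -(47/30)cos x - (16/5)sin x - (73/50)cos 2x - (71/75)sin 2x
D E_pi f = -(2/3)cos x + (7/2)sin x + (10/3)cos 2x + sin 2x
(E_3pi/2 + E_alpha + D) E_pi f = -(47/30)cos x - (16/5)sin x + (178/75)cos 2x - (121/75)sin 2x
E_alpha (E_3pi/2 + E_alpha + D) E_pi f = (81/50)cos x - (238/75)sin x + (1658/1875)cos 2x + (5119/1875)sin 2x
D (E_alpha ∘ (E_3pi/2 + E_alpha + D) ∘ E_pi) f = -(238/75)cos x - (81/50)sin x + (10238/1875)cos 2x - (3316/1875)sin 2x


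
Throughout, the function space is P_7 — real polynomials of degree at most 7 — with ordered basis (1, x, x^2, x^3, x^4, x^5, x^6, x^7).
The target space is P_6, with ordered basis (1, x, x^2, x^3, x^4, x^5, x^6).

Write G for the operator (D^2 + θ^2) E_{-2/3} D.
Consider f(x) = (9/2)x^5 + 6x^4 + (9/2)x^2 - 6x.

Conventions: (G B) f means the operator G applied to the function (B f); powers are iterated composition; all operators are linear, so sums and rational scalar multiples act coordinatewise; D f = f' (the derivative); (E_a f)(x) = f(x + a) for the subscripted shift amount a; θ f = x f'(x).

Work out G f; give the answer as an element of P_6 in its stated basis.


D f = (45/2)x^4 + 24x^3 + 9x - 6
E_{-2/3} D f = (45/2)x^4 - 36x^3 + 12x^2 + (43/3)x - 44/3
D E_{-2/3} D f = 90x^3 - 108x^2 + 24x + 43/3
D D E_{-2/3} D f = 270x^2 - 216x + 24
θ E_{-2/3} D f = 90x^4 - 108x^3 + 24x^2 + (43/3)x
θ θ E_{-2/3} D f = 360x^4 - 324x^3 + 48x^2 + (43/3)x
(D^2 + θ^2) E_{-2/3} D f = 360x^4 - 324x^3 + 318x^2 - (605/3)x + 24

g(x) = 360x^4 - 324x^3 + 318x^2 - (605/3)x + 24


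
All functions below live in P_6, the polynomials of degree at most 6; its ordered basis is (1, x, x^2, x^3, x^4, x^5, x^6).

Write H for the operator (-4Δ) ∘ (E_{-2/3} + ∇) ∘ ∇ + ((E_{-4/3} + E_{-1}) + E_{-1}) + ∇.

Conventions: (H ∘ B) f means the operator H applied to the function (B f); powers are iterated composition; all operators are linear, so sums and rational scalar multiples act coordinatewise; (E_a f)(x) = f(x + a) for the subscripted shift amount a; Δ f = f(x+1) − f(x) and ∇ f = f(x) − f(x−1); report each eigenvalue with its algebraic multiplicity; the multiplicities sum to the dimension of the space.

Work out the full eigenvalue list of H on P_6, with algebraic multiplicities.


λ = 3 (multiplicity 7)

image of 1: 3
image of x: 3x - 7/3
image of x^2: 3x^2 - (14/3)x - 47/9
image of x^3: 3x^3 - 7x^2 - (47/3)x - 307/27
image of x^4: 3x^4 - (28/3)x^3 - (94/3)x^2 - (1228/27)x + 1849/81
image of x^5: 3x^5 - (35/3)x^4 - (470/9)x^3 - (3070/27)x^2 + (9245/81)x - 18187/243
image of x^6: 3x^6 - 14x^5 - (235/3)x^4 - (6140/27)x^3 + (9245/27)x^2 - (36374/81)x + 117793/729
the matrix is upper triangular; its diagonal is (3, 3, 3, 3, 3, 3, 3)
for a triangular matrix the eigenvalues are the diagonal entries, with algebraic multiplicity their repetition count


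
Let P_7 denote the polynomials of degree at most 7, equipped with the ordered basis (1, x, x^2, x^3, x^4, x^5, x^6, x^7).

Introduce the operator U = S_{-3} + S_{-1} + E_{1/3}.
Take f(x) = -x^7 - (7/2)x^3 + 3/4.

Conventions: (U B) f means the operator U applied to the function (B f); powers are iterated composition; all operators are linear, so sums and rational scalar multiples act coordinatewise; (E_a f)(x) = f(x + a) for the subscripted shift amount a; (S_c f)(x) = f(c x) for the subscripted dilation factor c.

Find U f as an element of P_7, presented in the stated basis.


S_{-3} f = 2187x^7 + (189/2)x^3 + 3/4
S_{-1} f = x^7 + (7/2)x^3 + 3/4
E_{1/3} f = -x^7 - (7/3)x^6 - (7/3)x^5 - (35/27)x^4 - (637/162)x^3 - (581/162)x^2 - (1715/1458)x + 5423/8748
(S_{-3} + S_{-1} + E_{1/3}) f = 2187x^7 - (7/3)x^6 - (7/3)x^5 - (35/27)x^4 + (15239/162)x^3 - (581/162)x^2 - (1715/1458)x + 18545/8748

the image equals g(x) = 2187x^7 - (7/3)x^6 - (7/3)x^5 - (35/27)x^4 + (15239/162)x^3 - (581/162)x^2 - (1715/1458)x + 18545/8748


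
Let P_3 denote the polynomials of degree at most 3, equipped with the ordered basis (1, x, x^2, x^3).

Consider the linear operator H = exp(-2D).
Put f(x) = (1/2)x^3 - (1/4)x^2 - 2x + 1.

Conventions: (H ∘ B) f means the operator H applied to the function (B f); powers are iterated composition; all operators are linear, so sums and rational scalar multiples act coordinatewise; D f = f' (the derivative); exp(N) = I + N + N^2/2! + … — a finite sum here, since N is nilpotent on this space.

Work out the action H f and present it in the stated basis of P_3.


the result is g(x) = (1/2)x^3 - (13/4)x^2 + 5x

order-1 term: -3x^2 + x + 4
order-2 term: 6x - 1
order-3 term: -4
the series for exp(-2D) f terminates at order 3
exp(-2D) f = (1/2)x^3 - (13/4)x^2 + 5x


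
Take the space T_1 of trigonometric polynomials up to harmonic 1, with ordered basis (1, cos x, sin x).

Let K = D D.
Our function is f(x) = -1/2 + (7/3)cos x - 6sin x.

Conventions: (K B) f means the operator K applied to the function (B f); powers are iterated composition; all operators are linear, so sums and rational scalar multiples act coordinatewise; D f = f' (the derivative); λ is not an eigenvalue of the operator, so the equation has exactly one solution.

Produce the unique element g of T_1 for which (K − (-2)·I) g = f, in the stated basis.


the result is g(x) = -1/4 + (7/3)cos x - 6sin x

write g with unknown coordinates in the stated basis and equate coefficients in (K − (-2)·I) g = f
solving from the highest basis element down gives g = -1/4 + (7/3)cos x - 6sin x
check: K g = -(7/3)cos x + 6sin x
so K g − (-2)·g = -1/2 + (7/3)cos x - 6sin x = f ✓


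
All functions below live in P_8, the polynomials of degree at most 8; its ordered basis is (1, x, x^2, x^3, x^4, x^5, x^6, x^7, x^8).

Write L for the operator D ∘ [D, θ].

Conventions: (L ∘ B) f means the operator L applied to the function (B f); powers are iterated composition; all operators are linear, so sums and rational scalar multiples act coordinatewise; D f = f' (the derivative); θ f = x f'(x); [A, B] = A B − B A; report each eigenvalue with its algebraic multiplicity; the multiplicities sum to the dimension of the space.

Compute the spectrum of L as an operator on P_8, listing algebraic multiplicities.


image of 1: 0
image of x: 0
image of x^2: 2
image of x^3: 6x
image of x^4: 12x^2
image of x^5: 20x^3
image of x^6: 30x^4
image of x^7: 42x^5
image of x^8: 56x^6
the matrix is upper triangular; its diagonal is (0, 0, 0, 0, 0, 0, 0, 0, 0)
for a triangular matrix the eigenvalues are the diagonal entries, with algebraic multiplicity their repetition count

λ = 0 (multiplicity 9)


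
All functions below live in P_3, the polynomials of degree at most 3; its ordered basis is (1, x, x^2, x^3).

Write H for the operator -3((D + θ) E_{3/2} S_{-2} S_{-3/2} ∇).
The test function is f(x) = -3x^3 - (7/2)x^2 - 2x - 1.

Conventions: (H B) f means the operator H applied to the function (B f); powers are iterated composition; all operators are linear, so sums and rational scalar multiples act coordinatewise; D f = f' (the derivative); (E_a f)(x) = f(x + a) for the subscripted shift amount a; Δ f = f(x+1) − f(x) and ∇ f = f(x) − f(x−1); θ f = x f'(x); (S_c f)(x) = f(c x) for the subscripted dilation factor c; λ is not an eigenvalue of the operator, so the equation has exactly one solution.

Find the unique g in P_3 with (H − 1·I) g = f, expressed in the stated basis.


the result is g(x) = 3x^3 - (965/2)x^2 + 7553x + 8038

write g with unknown coordinates in the stated basis and equate coefficients in (H − 1·I) g = f
solving from the highest basis element down gives g = 3x^3 - (965/2)x^2 + 7553x + 8038
check: H g = -486x^2 + 7551x + 8037
so H g − 1·g = -3x^3 - (7/2)x^2 - 2x - 1 = f ✓


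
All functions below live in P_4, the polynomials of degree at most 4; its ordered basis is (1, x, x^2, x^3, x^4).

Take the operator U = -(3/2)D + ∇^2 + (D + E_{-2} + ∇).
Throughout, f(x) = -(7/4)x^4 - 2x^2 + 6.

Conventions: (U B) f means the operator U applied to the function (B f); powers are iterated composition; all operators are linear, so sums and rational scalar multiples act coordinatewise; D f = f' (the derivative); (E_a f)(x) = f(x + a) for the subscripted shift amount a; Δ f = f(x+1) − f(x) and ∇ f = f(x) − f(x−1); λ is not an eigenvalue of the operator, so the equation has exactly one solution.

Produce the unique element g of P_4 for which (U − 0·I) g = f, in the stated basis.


g(x) = -(7/4)x^4 - (21/2)x^3 + (13/4)x^2 + (305/4)x + 147/8

write g with unknown coordinates in the stated basis and equate coefficients in (U − 0·I) g = f
solving from the highest basis element down gives g = -(7/4)x^4 - (21/2)x^3 + (13/4)x^2 + (305/4)x + 147/8
check: U g = -(7/4)x^4 - 2x^2 + 6
so U g − 0·g = -(7/4)x^4 - 2x^2 + 6 = f ✓


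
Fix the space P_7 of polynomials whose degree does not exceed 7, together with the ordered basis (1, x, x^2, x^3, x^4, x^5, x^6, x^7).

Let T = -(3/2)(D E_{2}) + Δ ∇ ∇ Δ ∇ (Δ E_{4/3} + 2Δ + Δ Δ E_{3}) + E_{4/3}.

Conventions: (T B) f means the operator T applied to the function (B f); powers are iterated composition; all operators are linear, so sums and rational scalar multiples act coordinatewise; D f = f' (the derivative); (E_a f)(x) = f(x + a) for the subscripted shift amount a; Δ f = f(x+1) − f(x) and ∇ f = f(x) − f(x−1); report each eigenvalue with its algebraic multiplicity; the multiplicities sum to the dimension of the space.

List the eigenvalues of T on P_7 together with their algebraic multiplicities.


image of 1: 1
image of x: x - 1/6
image of x^2: x^2 - (1/3)x - 38/9
image of x^3: x^3 - (1/2)x^2 - (38/3)x - 422/27
image of x^4: x^4 - (2/3)x^3 - (76/3)x^2 - (1688/27)x - 3632/81
image of x^5: x^5 - (5/6)x^4 - (380/9)x^3 - (4220/27)x^2 - (18160/81)x - 28136/243
image of x^6: x^6 - x^5 - (190/3)x^4 - (8440/27)x^3 - (18160/27)x^2 - (56272/81)x + 1368784/729
image of x^7: x^7 - (7/6)x^6 - (266/3)x^5 - (14770/27)x^4 - (127120/81)x^3 - (196952/81)x^2 + (9581488/729)x + 24265840/2187
the matrix is upper triangular; its diagonal is (1, 1, 1, 1, 1, 1, 1, 1)
for a triangular matrix the eigenvalues are the diagonal entries, with algebraic multiplicity their repetition count

λ = 1 (multiplicity 8)


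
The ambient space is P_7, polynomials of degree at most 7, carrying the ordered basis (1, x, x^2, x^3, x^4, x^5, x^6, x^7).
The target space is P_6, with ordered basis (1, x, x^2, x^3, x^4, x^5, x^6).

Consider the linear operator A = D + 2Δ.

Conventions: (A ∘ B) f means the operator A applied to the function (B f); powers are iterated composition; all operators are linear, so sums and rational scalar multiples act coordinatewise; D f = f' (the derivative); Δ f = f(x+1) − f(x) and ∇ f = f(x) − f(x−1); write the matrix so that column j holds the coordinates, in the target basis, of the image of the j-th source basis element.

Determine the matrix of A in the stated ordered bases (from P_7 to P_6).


the matrix is [[0, 3, 2, 2, 2, 2, 2, 2]; [0, 0, 6, 6, 8, 10, 12, 14]; [0, 0, 0, 9, 12, 20, 30, 42]; [0, 0, 0, 0, 12, 20, 40, 70]; [0, 0, 0, 0, 0, 15, 30, 70]; [0, 0, 0, 0, 0, 0, 18, 42]; [0, 0, 0, 0, 0, 0, 0, 21]] (rows listed top to bottom)

image of 1: 0
image of x: 3
image of x^2: 6x + 2
image of x^3: 9x^2 + 6x + 2
image of x^4: 12x^3 + 12x^2 + 8x + 2
image of x^5: 15x^4 + 20x^3 + 20x^2 + 10x + 2
image of x^6: 18x^5 + 30x^4 + 40x^3 + 30x^2 + 12x + 2
image of x^7: 21x^6 + 42x^5 + 70x^4 + 70x^3 + 42x^2 + 14x + 2
each image's coordinates form column j of the matrix


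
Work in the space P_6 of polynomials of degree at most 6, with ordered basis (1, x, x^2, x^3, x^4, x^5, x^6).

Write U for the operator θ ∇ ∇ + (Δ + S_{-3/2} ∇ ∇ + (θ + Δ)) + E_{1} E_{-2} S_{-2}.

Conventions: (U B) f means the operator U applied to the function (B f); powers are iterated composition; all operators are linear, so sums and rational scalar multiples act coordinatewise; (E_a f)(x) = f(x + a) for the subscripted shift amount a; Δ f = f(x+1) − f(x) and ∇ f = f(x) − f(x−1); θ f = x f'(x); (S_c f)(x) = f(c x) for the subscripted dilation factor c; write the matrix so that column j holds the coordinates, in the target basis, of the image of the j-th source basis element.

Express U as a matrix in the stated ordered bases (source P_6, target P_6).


image of 1: 1
image of x: -x + 4
image of x^2: 6x^2 - 4x + 8
image of x^3: -5x^3 + 30x^2 - 21x + 4
image of x^4: 20x^4 - 56x^3 + 159x^2 - 44x + 32
image of x^5: -27x^5 + 170x^4 - (615/2)x^3 + 85x^2 - 185x + 4
image of x^6: 70x^6 - 372x^5 + (10095/8)x^4 - 1195x^3 + (3765/2)x^2 - 282x + 128
each image's coordinates form column j of the matrix

the matrix is [[1, 4, 8, 4, 32, 4, 128]; [0, -1, -4, -21, -44, -185, -282]; [0, 0, 6, 30, 159, 85, 3765/2]; [0, 0, 0, -5, -56, -615/2, -1195]; [0, 0, 0, 0, 20, 170, 10095/8]; [0, 0, 0, 0, 0, -27, -372]; [0, 0, 0, 0, 0, 0, 70]] (rows listed top to bottom)


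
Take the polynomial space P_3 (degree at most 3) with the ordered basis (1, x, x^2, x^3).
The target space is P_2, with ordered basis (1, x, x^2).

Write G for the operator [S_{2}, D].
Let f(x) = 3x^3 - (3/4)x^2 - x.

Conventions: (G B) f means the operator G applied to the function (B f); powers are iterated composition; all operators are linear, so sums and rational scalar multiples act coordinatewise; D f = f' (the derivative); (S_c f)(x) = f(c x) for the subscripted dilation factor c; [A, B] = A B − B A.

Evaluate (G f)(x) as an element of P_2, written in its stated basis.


the image equals g(x) = -36x^2 + 3x + 1

D f = 9x^2 - (3/2)x - 1
S_{2} D f = 36x^2 - 3x - 1
S_{2} f = 24x^3 - 3x^2 - 2x
D S_{2} f = 72x^2 - 6x - 2
[S_{2}, D] f = -36x^2 + 3x + 1


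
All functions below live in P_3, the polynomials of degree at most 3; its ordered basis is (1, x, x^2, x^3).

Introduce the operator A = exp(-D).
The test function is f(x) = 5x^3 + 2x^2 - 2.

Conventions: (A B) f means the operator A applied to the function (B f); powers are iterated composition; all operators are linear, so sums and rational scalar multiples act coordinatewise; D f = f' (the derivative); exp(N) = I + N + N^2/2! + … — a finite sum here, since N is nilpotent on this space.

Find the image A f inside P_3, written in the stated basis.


order-1 term: -15x^2 - 4x
order-2 term: 15x + 2
order-3 term: -5
the series for exp(-D) f terminates at order 3
exp(-D) f = 5x^3 - 13x^2 + 11x - 5

the image equals g(x) = 5x^3 - 13x^2 + 11x - 5


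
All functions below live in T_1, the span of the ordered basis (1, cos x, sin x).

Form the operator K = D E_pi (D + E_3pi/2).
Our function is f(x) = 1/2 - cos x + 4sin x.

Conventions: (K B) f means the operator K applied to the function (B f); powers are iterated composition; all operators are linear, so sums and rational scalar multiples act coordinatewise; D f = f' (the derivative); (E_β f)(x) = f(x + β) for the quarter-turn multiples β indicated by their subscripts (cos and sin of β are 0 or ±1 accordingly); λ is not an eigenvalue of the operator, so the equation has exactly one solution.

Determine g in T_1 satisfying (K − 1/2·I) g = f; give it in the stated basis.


the image equals g(x) = -1 + 2cos x - 8sin x

write g with unknown coordinates in the stated basis and equate coefficients in (K − 1/2·I) g = f
solving from the highest basis element down gives g = -1 + 2cos x - 8sin x
check: K g = 0
so K g − 1/2·g = 1/2 - cos x + 4sin x = f ✓


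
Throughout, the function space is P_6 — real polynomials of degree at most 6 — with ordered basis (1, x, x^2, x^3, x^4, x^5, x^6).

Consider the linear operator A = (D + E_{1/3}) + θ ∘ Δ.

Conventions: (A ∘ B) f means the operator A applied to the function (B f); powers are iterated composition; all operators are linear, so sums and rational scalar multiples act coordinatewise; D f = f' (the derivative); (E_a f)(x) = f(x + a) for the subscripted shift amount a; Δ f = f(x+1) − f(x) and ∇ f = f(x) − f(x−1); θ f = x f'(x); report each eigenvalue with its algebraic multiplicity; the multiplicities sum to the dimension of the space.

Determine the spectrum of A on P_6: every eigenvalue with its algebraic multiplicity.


image of 1: 1
image of x: x + 4/3
image of x^2: x^2 + (14/3)x + 1/9
image of x^3: x^3 + 10x^2 + (10/3)x + 1/27
image of x^4: x^4 + (52/3)x^3 + (38/3)x^2 + (112/27)x + 1/81
image of x^5: x^5 + (80/3)x^4 + (280/9)x^3 + (550/27)x^2 + (410/81)x + 1/243
image of x^6: x^6 + 38x^5 + (185/3)x^4 + (1640/27)x^3 + (815/27)x^2 + (488/81)x + 1/729
the matrix is upper triangular; its diagonal is (1, 1, 1, 1, 1, 1, 1)
for a triangular matrix the eigenvalues are the diagonal entries, with algebraic multiplicity their repetition count

λ = 1 (multiplicity 7)


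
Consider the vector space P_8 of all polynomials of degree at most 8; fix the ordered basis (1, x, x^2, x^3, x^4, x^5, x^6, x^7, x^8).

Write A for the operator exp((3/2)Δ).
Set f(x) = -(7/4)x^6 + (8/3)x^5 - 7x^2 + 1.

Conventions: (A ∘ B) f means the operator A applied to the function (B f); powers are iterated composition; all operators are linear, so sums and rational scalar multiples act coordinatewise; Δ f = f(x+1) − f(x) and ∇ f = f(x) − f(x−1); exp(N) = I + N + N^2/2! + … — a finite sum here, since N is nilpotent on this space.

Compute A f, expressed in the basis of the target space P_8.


the image equals g(x) = -(7/4)x^6 - (157/12)x^5 - (1255/16)x^4 - (2455/8)x^3 - (52113/64)x^2 - (84535/64)x - 256609/256

order-1 term: -(63/4)x^5 - (155/8)x^4 - (25/2)x^3 + (5/8)x^2 - (67/4)x - 73/8
order-2 term: -(945/16)x^4 - (705/4)x^3 - (3735/16)x^2 - (1155/8)x - 765/16
order-3 term: -(945/8)x^3 - (7065/16)x^2 - (9855/16)x - 4905/16
order-4 term: -(8505/64)x^2 - (7425/16)x - 28215/64
order-5 term: -(5103/64)x - 22923/128
order-6 term: -5103/256
the series for exp((3/2)Δ) f terminates at order 6
exp((3/2)Δ) f = -(7/4)x^6 - (157/12)x^5 - (1255/16)x^4 - (2455/8)x^3 - (52113/64)x^2 - (84535/64)x - 256609/256


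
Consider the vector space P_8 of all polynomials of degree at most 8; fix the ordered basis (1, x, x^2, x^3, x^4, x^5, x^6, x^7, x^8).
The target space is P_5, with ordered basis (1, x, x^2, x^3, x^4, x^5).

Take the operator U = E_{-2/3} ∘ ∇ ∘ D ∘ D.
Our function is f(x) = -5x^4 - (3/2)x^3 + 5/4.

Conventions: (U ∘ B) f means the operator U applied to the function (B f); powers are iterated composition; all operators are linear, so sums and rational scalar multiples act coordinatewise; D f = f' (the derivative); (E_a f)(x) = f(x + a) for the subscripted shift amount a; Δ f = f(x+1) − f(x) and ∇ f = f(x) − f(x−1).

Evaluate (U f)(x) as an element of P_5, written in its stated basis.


g(x) = -120x + 131

D f = -20x^3 - (9/2)x^2
D D f = -60x^2 - 9x
∇ D D f = -120x + 51
E_{-2/3} (∇ ∘ D) D f = -120x + 131


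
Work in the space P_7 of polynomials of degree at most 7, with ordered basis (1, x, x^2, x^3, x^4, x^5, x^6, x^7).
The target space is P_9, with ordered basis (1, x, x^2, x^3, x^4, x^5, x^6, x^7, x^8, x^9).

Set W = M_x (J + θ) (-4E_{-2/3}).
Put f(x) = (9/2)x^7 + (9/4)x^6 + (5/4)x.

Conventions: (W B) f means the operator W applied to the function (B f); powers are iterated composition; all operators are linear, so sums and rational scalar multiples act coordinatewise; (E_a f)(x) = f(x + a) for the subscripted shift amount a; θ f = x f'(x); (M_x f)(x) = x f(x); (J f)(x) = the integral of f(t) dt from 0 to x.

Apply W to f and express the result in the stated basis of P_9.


E_{-2/3} f = (9/2)x^7 - (75/4)x^6 + 33x^5 - (95/3)x^4 + (160/9)x^3 - (52/9)x^2 + (725/324)x - 437/486
(-4E_{-2/3}) f = -18x^7 + 75x^6 - 132x^5 + (380/3)x^4 - (640/9)x^3 + (208/9)x^2 - (725/81)x + 874/243
J (-4E_{-2/3}) f = -(9/4)x^8 + (75/7)x^7 - 22x^6 + (76/3)x^5 - (160/9)x^4 + (208/27)x^3 - (725/162)x^2 + (874/243)x
θ (-4E_{-2/3}) f = -126x^7 + 450x^6 - 660x^5 + (1520/3)x^4 - (640/3)x^3 + (416/9)x^2 - (725/81)x
(J + θ) (-4E_{-2/3}) f = -(9/4)x^8 - (807/7)x^7 + 428x^6 - (1904/3)x^5 + (4400/9)x^4 - (5552/27)x^3 + (6763/162)x^2 - (1301/243)x
M_x (J + θ) (-4E_{-2/3}) f = -(9/4)x^9 - (807/7)x^8 + 428x^7 - (1904/3)x^6 + (4400/9)x^5 - (5552/27)x^4 + (6763/162)x^3 - (1301/243)x^2

the image equals g(x) = -(9/4)x^9 - (807/7)x^8 + 428x^7 - (1904/3)x^6 + (4400/9)x^5 - (5552/27)x^4 + (6763/162)x^3 - (1301/243)x^2


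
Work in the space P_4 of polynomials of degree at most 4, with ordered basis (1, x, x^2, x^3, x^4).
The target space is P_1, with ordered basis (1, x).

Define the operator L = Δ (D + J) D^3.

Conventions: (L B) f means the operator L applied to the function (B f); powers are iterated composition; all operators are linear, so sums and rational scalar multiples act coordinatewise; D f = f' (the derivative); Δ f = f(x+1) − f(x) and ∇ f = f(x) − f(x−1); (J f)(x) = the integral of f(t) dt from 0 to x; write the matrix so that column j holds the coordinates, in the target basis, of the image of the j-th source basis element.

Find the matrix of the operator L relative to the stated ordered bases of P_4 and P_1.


image of 1: 0
image of x: 0
image of x^2: 0
image of x^3: 6
image of x^4: 24x + 12
each image's coordinates form column j of the matrix

the matrix is [[0, 0, 0, 6, 12]; [0, 0, 0, 0, 24]] (rows listed top to bottom)


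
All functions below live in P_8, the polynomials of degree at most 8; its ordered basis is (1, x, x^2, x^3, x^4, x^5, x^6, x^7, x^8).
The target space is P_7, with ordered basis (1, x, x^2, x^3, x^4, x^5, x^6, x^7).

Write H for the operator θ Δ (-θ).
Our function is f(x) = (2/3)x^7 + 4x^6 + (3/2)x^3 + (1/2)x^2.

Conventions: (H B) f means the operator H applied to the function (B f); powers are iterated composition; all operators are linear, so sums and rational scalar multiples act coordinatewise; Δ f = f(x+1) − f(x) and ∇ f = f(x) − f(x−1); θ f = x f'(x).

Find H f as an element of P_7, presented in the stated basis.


θ f = (14/3)x^7 + 24x^6 + (9/2)x^3 + x^2
(-θ) f = -(14/3)x^7 - 24x^6 - (9/2)x^3 - x^2
Δ (-θ) f = -(98/3)x^6 - 242x^5 - (1570/3)x^4 - (1930/3)x^3 - (943/2)x^2 - (1153/6)x - 205/6
θ Δ (-θ) f = -196x^6 - 1210x^5 - (6280/3)x^4 - 1930x^3 - 943x^2 - (1153/6)x

the image equals g(x) = -196x^6 - 1210x^5 - (6280/3)x^4 - 1930x^3 - 943x^2 - (1153/6)x


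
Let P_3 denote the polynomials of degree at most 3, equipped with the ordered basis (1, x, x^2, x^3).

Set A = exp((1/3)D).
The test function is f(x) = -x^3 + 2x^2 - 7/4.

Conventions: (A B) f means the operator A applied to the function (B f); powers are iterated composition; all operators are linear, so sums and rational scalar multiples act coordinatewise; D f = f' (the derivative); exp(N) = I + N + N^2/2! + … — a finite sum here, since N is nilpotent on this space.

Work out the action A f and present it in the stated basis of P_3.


order-1 term: -x^2 + (4/3)x
order-2 term: -(1/3)x + 2/9
order-3 term: -1/27
the series for exp((1/3)D) f terminates at order 3
exp((1/3)D) f = -x^3 + x^2 + x - 169/108

the image equals g(x) = -x^3 + x^2 + x - 169/108


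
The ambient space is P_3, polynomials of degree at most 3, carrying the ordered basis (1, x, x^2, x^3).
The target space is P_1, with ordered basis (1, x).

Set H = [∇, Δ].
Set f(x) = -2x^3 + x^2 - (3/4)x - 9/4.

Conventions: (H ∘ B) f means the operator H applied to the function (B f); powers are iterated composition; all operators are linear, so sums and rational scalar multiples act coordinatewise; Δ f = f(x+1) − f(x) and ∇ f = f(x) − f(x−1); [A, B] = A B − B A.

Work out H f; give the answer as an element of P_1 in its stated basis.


the result is g(x) = 0

Δ f = -6x^2 - 4x - 7/4
∇ Δ f = -12x + 2
∇ f = -6x^2 + 8x - 15/4
Δ ∇ f = -12x + 2
[∇, Δ] f = 0


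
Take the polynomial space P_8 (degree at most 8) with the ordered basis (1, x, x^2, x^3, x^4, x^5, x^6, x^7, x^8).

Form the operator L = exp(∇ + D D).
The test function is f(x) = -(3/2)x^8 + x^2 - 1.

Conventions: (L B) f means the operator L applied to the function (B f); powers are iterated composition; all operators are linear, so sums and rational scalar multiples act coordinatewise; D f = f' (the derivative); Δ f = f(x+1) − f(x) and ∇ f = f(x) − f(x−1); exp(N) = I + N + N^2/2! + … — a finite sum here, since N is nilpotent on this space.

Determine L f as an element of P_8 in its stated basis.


order-1 term: -12x^7 - 42x^6 - 84x^5 + 105x^4 - 84x^3 + 42x^2 - 10x + 5/2
order-2 term: -42x^6 - 252x^5 - 735x^4 - 420x^3 - 42x^2 + 252x - 211/2
order-3 term: -84x^5 - 630x^4 - 2100x^3 - 2520x^2 - 1092x + 105
order-4 term: -105x^4 - 840x^3 - 2730x^2 - 3360x - 2583/2
order-5 term: -84x^3 - 630x^2 - 1680x - 1365
order-6 term: -42x^2 - 252x - 399
order-7 term: -12x - 42
order-8 term: -3/2
the series for exp(∇ + D D) f terminates at order 8
exp(∇ + D D) f = -(3/2)x^8 - 12x^7 - 84x^6 - 420x^5 - 1365x^4 - 3528x^3 - 5921x^2 - 6154x - 3098

the result is g(x) = -(3/2)x^8 - 12x^7 - 84x^6 - 420x^5 - 1365x^4 - 3528x^3 - 5921x^2 - 6154x - 3098
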